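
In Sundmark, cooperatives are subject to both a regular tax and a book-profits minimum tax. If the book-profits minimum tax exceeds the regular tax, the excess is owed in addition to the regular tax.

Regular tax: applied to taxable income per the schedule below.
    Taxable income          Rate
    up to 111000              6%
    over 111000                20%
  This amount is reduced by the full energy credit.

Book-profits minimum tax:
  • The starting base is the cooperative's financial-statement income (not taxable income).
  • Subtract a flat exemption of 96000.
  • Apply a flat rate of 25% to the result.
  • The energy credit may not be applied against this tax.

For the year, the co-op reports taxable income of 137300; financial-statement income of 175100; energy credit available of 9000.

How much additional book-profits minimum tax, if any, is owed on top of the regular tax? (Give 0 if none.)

Regular tax:
  111000 × 6% = 6660
  26300 × 20% = 5260
  → 11920
  Less energy credit 9000 → 2920

Book-profits minimum tax:
  Base (financial-statement income): 175100
  Less exemption 96000 → base 79100
  79100 × 25% = 19775

Excess of book-profits minimum tax over regular tax: 19775 − 2920 = 16855.

16855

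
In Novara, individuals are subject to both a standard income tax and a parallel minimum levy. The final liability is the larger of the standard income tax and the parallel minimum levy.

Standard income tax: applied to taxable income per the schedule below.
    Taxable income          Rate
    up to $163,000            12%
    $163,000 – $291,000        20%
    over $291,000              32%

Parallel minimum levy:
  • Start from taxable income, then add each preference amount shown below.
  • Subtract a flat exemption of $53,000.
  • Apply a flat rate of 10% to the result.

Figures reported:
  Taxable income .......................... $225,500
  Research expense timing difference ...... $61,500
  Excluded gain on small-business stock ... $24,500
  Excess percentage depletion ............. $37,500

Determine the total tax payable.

Parallel minimum levy:
  Adjusted income: $225,500 + $61,500 + $24,500 + $37,500 = $349,000
  Less exemption $53,000 → base $296,000
  $296,000 × 10% = $29,600

Standard income tax:
  $163,000 × 12% = $19,560
  $62,500 × 20% = $12,500
  → $32,060

$32,060 > $29,600, so the standard income tax governs.

$32,060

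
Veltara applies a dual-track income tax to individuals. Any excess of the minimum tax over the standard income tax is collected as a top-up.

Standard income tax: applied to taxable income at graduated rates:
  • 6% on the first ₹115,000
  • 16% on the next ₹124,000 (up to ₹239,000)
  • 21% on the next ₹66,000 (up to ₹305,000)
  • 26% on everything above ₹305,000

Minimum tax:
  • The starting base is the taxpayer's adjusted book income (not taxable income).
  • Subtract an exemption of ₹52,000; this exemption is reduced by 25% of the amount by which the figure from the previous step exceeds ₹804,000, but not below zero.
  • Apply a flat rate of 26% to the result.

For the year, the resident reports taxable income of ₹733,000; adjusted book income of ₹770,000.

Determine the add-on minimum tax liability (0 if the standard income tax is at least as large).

Minimum tax:
  Base (adjusted book income): ₹770,000
  Exemption: ₹770,000 ≤ ₹804,000, so full ₹52,000 applies
  Base: ₹770,000 − ₹52,000 = ₹718,000
  ₹718,000 × 26% = ₹186,680

Standard income tax:
  ₹115,000 × 6% = ₹6,900
  ₹124,000 × 16% = ₹19,840
  ₹66,000 × 21% = ₹13,860
  ₹428,000 × 26% = ₹111,280
  → ₹151,880

Excess of minimum tax over standard income tax: ₹186,680 − ₹151,880 = ₹34,800.

₹34,800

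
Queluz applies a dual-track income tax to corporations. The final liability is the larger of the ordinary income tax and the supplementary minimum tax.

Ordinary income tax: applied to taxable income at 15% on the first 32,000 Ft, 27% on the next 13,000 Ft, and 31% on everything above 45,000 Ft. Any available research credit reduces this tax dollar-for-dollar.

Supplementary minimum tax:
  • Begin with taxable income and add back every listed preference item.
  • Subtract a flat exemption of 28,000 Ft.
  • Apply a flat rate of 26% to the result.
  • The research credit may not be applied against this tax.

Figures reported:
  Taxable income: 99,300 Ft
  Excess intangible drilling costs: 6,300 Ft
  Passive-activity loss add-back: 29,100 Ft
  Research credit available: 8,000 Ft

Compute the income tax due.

Ordinary income tax:
  32,000 Ft × 15% = 4,800 Ft
  13,000 Ft × 27% = 3,510 Ft
  54,300 Ft × 31% = 16,833 Ft
  → 25,143 Ft
  Less research credit 8,000 Ft → 17,143 Ft

Supplementary minimum tax:
  Adjusted income: 99,300 Ft + 6,300 Ft + 29,100 Ft = 134,700 Ft
  Less exemption 28,000 Ft → base 106,700 Ft
  106,700 Ft × 26% = 27,742 Ft

27,742 Ft > 17,143 Ft, so the supplementary minimum tax is the binding amount.

27,742 Ft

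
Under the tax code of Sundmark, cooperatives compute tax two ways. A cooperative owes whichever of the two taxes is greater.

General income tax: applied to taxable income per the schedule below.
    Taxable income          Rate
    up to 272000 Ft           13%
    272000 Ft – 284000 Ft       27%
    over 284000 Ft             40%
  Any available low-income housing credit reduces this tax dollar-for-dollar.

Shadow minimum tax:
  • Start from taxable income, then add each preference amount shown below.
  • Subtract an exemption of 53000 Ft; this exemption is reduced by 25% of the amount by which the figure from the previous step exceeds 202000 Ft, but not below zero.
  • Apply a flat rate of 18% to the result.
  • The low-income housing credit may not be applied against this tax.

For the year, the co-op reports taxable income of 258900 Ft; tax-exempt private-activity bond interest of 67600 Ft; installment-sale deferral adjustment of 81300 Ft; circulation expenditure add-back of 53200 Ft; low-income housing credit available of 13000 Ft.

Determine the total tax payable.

Shadow minimum tax:
  Adjusted income: 258900 Ft + 67600 Ft + 81300 Ft + 53200 Ft = 461000 Ft
  Exemption: 25% × (461000 Ft − 202000 Ft) = 64750 Ft ≥ 53000 Ft, so the exemption is fully phased out
  Base: 461000 Ft − 0 Ft = 461000 Ft
  461000 Ft × 18% = 82980 Ft

General income tax:
  258900 Ft × 13% = 33657 Ft
  Less low-income housing credit 13000 Ft → 20657 Ft

82980 Ft > 20657 Ft, so the shadow minimum tax is the binding amount.

82980 Ft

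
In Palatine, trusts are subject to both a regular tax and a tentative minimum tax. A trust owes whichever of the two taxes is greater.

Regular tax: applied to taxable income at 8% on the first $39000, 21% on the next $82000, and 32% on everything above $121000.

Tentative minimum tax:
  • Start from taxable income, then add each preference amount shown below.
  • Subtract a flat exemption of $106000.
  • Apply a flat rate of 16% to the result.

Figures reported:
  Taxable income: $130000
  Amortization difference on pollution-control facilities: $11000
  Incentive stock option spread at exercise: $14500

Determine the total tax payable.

$23220

Regular tax:
  $39000 × 8% = $3120
  $82000 × 21% = $17220
  $9000 × 32% = $2880
  → $23220

Tentative minimum tax:
  Adjusted income: $130000 + $11000 + $14500 = $155500
  Less exemption $106000 → base $49500
  $49500 × 16% = $7920

$23220 > $7920, so the regular tax governs.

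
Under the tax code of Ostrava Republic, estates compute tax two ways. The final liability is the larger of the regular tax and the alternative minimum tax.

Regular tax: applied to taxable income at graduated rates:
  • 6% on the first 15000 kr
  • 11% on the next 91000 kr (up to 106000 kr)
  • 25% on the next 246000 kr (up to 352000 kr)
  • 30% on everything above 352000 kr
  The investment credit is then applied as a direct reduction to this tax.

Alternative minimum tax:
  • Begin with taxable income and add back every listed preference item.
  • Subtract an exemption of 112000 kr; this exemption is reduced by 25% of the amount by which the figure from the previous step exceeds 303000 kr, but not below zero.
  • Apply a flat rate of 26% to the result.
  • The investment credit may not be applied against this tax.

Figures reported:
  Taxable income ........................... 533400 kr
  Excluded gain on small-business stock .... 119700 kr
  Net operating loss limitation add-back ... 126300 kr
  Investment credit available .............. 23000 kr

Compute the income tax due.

202644 kr

Regular tax:
  15000 kr × 6% = 900 kr
  91000 kr × 11% = 10010 kr
  246000 kr × 25% = 61500 kr
  181400 kr × 30% = 54420 kr
  → 126830 kr
  Less investment credit 23000 kr → 103830 kr

Alternative minimum tax:
  Adjusted income: 533400 kr + 119700 kr + 126300 kr = 779400 kr
  Exemption: 25% × (779400 kr − 303000 kr) = 119100 kr ≥ 112000 kr, so the exemption is fully phased out
  Base: 779400 kr − 0 kr = 779400 kr
  779400 kr × 26% = 202644 kr

202644 kr > 103830 kr, so the alternative minimum tax is the binding amount.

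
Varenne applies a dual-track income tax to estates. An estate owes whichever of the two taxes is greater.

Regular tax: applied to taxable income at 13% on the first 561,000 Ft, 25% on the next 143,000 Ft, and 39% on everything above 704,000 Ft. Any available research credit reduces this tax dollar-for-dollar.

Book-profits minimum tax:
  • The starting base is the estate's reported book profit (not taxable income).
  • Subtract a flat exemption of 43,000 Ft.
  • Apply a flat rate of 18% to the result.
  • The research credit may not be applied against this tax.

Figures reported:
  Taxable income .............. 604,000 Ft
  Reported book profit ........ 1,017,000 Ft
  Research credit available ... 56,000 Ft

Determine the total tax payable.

175,320 Ft

Regular tax:
  561,000 Ft × 13% = 72,930 Ft
  43,000 Ft × 25% = 10,750 Ft
  → 83,680 Ft
  Less research credit 56,000 Ft → 27,680 Ft

Book-profits minimum tax:
  Base (reported book profit): 1,017,000 Ft
  Less exemption 43,000 Ft → base 974,000 Ft
  974,000 Ft × 18% = 175,320 Ft

175,320 Ft > 27,680 Ft, so the book-profits minimum tax is the binding amount.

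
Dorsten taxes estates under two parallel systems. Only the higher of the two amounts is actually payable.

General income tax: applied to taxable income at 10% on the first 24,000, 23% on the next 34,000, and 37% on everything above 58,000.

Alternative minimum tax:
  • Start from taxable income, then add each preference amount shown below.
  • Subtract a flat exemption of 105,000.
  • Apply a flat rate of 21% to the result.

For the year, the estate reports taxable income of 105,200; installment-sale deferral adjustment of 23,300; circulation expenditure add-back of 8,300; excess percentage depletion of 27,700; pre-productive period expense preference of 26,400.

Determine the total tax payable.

27,684

Alternative minimum tax:
  Adjusted income: 105,200 + 23,300 + 8,300 + 27,700 + 26,400 = 190,900
  Less exemption 105,000 → base 85,900
  85,900 × 21% = 18,039

General income tax:
  24,000 × 10% = 2,400
  34,000 × 23% = 7,820
  47,200 × 37% = 17,464
  → 27,684

27,684 > 18,039, so the general income tax governs.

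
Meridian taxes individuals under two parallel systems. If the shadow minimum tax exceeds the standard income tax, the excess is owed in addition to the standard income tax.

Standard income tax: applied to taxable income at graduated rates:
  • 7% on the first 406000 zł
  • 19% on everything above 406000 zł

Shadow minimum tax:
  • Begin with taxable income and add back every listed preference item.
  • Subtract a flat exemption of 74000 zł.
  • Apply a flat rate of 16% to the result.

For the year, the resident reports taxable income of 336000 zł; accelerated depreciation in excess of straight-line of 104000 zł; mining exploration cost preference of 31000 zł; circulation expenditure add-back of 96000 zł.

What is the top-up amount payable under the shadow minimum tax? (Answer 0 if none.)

55360 zł

Standard income tax:
  336000 zł × 7% = 23520 zł

Shadow minimum tax:
  Adjusted income: 336000 zł + 104000 zł + 31000 zł + 96000 zł = 567000 zł
  Less exemption 74000 zł → base 493000 zł
  493000 zł × 16% = 78880 zł

Excess of shadow minimum tax over standard income tax: 78880 zł − 23520 zł = 55360 zł.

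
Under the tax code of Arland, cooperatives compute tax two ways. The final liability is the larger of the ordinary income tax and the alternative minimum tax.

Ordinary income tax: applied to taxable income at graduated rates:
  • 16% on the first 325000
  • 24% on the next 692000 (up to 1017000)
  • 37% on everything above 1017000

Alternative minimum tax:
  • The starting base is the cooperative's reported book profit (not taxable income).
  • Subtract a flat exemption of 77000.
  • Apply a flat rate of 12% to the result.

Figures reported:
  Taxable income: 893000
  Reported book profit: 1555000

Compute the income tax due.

Ordinary income tax:
  325000 × 16% = 52000
  568000 × 24% = 136320
  → 188320

Alternative minimum tax:
  Base (reported book profit): 1555000
  Less exemption 77000 → base 1478000
  1478000 × 12% = 177360

188320 > 177360, so the ordinary income tax governs.

188320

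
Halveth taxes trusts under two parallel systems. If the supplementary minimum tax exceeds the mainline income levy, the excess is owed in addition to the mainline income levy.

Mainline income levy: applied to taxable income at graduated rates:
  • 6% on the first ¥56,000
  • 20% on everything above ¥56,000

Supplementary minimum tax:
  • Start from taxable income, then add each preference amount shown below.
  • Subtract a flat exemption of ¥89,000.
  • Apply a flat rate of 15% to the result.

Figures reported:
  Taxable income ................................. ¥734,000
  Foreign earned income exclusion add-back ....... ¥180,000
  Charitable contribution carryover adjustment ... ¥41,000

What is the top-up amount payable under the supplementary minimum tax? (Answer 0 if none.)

¥0

Mainline income levy:
  ¥56,000 × 6% = ¥3,360
  ¥678,000 × 20% = ¥135,600
  → ¥138,960

Supplementary minimum tax:
  Adjusted income: ¥734,000 + ¥180,000 + ¥41,000 = ¥955,000
  Less exemption ¥89,000 → base ¥866,000
  ¥866,000 × 15% = ¥129,900

¥129,900 ≤ ¥138,960, so no add-on is due.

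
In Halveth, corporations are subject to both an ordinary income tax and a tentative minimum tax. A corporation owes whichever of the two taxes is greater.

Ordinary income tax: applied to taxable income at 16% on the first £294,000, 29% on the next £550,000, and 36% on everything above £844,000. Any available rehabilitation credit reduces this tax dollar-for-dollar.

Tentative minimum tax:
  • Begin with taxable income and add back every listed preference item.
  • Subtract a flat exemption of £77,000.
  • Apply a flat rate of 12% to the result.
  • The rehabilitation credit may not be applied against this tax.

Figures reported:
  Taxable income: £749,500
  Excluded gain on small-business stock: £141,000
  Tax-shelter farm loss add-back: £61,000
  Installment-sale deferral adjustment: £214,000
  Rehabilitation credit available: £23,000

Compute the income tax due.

Tentative minimum tax:
  Adjusted income: £749,500 + £141,000 + £61,000 + £214,000 = £1,165,500
  Less exemption £77,000 → base £1,088,500
  £1,088,500 × 12% = £130,620

Ordinary income tax:
  £294,000 × 16% = £47,040
  £455,500 × 29% = £132,095
  → £179,135
  Less rehabilitation credit £23,000 → £156,135

£156,135 > £130,620, so the ordinary income tax governs.

£156,135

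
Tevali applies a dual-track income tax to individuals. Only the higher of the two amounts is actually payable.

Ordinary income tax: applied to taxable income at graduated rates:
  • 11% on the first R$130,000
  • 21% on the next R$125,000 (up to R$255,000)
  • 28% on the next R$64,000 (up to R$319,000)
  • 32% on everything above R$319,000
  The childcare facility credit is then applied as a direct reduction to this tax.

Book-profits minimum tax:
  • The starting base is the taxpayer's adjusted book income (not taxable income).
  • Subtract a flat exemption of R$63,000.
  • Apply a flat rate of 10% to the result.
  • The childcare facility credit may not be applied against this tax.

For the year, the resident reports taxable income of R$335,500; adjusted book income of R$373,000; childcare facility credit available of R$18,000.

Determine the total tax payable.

Book-profits minimum tax:
  Base (adjusted book income): R$373,000
  Less exemption R$63,000 → base R$310,000
  R$310,000 × 10% = R$31,000

Ordinary income tax:
  R$130,000 × 11% = R$14,300
  R$125,000 × 21% = R$26,250
  R$64,000 × 28% = R$17,920
  R$16,500 × 32% = R$5,280
  → R$63,750
  Less childcare facility credit R$18,000 → R$45,750

R$45,750 > R$31,000, so the ordinary income tax governs.

R$45,750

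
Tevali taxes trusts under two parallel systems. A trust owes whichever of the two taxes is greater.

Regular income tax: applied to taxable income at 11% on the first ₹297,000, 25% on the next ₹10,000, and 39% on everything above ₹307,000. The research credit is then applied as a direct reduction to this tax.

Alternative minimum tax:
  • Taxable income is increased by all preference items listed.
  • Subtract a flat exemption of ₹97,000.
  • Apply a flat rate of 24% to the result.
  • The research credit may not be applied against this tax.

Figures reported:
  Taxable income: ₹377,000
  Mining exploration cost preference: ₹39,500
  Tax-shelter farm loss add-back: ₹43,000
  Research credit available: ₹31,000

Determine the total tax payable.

Regular income tax:
  ₹297,000 × 11% = ₹32,670
  ₹10,000 × 25% = ₹2,500
  ₹70,000 × 39% = ₹27,300
  → ₹62,470
  Less research credit ₹31,000 → ₹31,470

Alternative minimum tax:
  Adjusted income: ₹377,000 + ₹39,500 + ₹43,000 = ₹459,500
  Less exemption ₹97,000 → base ₹362,500
  ₹362,500 × 24% = ₹87,000

₹87,000 > ₹31,470, so the alternative minimum tax is the binding amount.

₹87,000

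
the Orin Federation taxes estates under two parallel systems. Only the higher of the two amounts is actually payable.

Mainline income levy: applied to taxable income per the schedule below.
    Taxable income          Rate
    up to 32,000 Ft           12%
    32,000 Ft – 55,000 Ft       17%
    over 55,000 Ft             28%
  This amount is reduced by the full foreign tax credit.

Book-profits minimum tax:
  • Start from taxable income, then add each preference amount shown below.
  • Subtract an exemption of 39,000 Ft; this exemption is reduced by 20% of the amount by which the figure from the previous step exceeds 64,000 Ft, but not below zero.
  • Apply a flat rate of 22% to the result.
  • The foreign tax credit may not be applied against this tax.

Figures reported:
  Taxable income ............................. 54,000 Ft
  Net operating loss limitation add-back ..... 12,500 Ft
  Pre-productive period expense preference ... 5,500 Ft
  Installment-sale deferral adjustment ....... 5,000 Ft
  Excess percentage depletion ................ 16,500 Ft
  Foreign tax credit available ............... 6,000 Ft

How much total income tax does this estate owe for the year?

13,288 Ft

Mainline income levy:
  32,000 Ft × 12% = 3,840 Ft
  22,000 Ft × 17% = 3,740 Ft
  → 7,580 Ft
  Less foreign tax credit 6,000 Ft → 1,580 Ft

Book-profits minimum tax:
  Adjusted income: 54,000 Ft + 12,500 Ft + 5,500 Ft + 5,000 Ft + 16,500 Ft = 93,500 Ft
  Exemption: 39,000 Ft − 20% × (93,500 Ft − 64,000 Ft) = 39,000 Ft − 5,900 Ft = 33,100 Ft
  Base: 93,500 Ft − 33,100 Ft = 60,400 Ft
  60,400 Ft × 22% = 13,288 Ft

13,288 Ft > 1,580 Ft, so the book-profits minimum tax is the binding amount.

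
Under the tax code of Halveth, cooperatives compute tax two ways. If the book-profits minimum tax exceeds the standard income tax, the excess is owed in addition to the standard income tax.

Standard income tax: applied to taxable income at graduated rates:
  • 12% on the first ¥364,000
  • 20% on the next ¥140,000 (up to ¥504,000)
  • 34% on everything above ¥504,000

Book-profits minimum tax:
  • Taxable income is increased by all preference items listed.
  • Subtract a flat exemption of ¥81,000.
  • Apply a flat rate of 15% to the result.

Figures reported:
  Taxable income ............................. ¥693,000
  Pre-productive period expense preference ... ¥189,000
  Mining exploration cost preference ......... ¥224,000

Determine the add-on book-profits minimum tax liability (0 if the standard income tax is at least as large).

¥17,810

Standard income tax:
  ¥364,000 × 12% = ¥43,680
  ¥140,000 × 20% = ¥28,000
  ¥189,000 × 34% = ¥64,260
  → ¥135,940

Book-profits minimum tax:
  Adjusted income: ¥693,000 + ¥189,000 + ¥224,000 = ¥1,106,000
  Less exemption ¥81,000 → base ¥1,025,000
  ¥1,025,000 × 15% = ¥153,750

Excess of book-profits minimum tax over standard income tax: ¥153,750 − ¥135,940 = ¥17,810.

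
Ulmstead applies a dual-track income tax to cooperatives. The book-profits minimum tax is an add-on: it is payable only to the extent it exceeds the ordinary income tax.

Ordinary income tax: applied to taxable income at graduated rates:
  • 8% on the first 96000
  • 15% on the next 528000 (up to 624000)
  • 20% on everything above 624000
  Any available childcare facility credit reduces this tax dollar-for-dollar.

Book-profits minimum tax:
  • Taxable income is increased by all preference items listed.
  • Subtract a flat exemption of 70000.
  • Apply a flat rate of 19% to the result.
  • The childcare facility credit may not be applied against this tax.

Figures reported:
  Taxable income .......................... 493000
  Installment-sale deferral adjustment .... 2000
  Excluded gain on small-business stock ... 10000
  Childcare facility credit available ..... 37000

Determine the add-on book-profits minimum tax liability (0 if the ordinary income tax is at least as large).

52420

Book-profits minimum tax:
  Adjusted income: 493000 + 2000 + 10000 = 505000
  Less exemption 70000 → base 435000
  435000 × 19% = 82650

Ordinary income tax:
  96000 × 8% = 7680
  397000 × 15% = 59550
  → 67230
  Less childcare facility credit 37000 → 30230

Excess of book-profits minimum tax over ordinary income tax: 82650 − 30230 = 52420.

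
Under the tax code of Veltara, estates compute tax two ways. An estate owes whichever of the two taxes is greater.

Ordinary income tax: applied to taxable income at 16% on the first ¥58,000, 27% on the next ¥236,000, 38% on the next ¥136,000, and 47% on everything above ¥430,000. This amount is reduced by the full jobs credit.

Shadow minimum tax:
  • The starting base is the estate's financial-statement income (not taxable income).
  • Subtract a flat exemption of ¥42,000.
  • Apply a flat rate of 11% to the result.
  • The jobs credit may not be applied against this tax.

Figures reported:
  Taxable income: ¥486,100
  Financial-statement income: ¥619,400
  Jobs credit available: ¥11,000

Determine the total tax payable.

¥140,047

Shadow minimum tax:
  Base (financial-statement income): ¥619,400
  Less exemption ¥42,000 → base ¥577,400
  ¥577,400 × 11% = ¥63,514

Ordinary income tax:
  ¥58,000 × 16% = ¥9,280
  ¥236,000 × 27% = ¥63,720
  ¥136,000 × 38% = ¥51,680
  ¥56,100 × 47% = ¥26,367
  → ¥151,047
  Less jobs credit ¥11,000 → ¥140,047

¥140,047 > ¥63,514, so the ordinary income tax governs.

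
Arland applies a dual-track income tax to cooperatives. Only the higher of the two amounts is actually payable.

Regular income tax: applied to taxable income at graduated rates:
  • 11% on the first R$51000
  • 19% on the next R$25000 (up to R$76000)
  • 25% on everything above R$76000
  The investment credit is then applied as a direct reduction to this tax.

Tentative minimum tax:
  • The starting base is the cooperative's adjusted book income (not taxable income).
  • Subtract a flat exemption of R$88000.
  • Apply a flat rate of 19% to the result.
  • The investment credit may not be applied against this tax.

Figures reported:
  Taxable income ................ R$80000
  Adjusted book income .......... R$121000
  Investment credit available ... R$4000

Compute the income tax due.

R$7360

Tentative minimum tax:
  Base (adjusted book income): R$121000
  Less exemption R$88000 → base R$33000
  R$33000 × 19% = R$6270

Regular income tax:
  R$51000 × 11% = R$5610
  R$25000 × 19% = R$4750
  R$4000 × 25% = R$1000
  → R$11360
  Less investment credit R$4000 → R$7360

R$7360 > R$6270, so the regular income tax governs.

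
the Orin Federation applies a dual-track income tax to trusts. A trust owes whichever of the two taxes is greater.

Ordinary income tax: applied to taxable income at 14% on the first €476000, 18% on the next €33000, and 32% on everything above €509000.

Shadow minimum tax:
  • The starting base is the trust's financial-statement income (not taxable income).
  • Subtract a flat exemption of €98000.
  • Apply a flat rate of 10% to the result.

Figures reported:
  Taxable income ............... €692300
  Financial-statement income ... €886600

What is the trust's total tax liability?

€131236

Ordinary income tax:
  €476000 × 14% = €66640
  €33000 × 18% = €5940
  €183300 × 32% = €58656
  → €131236

Shadow minimum tax:
  Base (financial-statement income): €886600
  Less exemption €98000 → base €788600
  €788600 × 10% = €78860

€131236 > €78860, so the ordinary income tax governs.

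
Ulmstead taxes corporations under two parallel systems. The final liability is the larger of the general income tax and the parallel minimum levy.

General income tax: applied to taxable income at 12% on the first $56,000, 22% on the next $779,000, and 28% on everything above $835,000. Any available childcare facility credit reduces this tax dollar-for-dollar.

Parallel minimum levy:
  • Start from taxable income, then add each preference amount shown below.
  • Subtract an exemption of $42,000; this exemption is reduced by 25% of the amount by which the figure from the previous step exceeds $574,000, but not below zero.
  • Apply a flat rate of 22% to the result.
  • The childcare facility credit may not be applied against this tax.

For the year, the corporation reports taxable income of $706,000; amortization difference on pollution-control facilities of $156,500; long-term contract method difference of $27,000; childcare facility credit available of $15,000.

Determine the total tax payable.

$195,690

General income tax:
  $56,000 × 12% = $6,720
  $650,000 × 22% = $143,000
  → $149,720
  Less childcare facility credit $15,000 → $134,720

Parallel minimum levy:
  Adjusted income: $706,000 + $156,500 + $27,000 = $889,500
  Exemption: 25% × ($889,500 − $574,000) = $78,875 ≥ $42,000, so the exemption is fully phased out
  Base: $889,500 − $0 = $889,500
  $889,500 × 22% = $195,690

$195,690 > $134,720, so the parallel minimum levy is the binding amount.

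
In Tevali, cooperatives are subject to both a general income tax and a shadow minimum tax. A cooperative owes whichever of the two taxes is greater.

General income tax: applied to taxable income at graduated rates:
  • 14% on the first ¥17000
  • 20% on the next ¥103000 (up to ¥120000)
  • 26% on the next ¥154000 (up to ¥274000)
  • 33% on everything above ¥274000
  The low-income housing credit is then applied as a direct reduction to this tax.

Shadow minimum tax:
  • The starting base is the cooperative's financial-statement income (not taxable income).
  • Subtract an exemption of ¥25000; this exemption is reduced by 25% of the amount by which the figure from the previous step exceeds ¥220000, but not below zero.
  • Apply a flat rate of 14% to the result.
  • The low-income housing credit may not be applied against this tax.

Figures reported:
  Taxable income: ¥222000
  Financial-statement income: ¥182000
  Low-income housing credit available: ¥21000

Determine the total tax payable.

Shadow minimum tax:
  Base (financial-statement income): ¥182000
  Exemption: ¥182000 ≤ ¥220000, so full ¥25000 applies
  Base: ¥182000 − ¥25000 = ¥157000
  ¥157000 × 14% = ¥21980

General income tax:
  ¥17000 × 14% = ¥2380
  ¥103000 × 20% = ¥20600
  ¥102000 × 26% = ¥26520
  → ¥49500
  Less low-income housing credit ¥21000 → ¥28500

¥28500 > ¥21980, so the general income tax governs.

¥28500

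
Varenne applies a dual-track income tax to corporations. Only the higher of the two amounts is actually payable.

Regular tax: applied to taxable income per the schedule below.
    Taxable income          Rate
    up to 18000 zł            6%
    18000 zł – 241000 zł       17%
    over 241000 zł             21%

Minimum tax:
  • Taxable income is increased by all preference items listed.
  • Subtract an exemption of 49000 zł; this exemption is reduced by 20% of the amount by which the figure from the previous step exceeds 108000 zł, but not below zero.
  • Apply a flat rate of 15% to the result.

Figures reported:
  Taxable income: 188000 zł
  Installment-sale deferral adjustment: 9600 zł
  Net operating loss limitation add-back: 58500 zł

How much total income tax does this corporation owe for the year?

35508 zł

Minimum tax:
  Adjusted income: 188000 zł + 9600 zł + 58500 zł = 256100 zł
  Exemption: 49000 zł − 20% × (256100 zł − 108000 zł) = 49000 zł − 29620 zł = 19380 zł
  Base: 256100 zł − 19380 zł = 236720 zł
  236720 zł × 15% = 35508 zł

Regular tax:
  18000 zł × 6% = 1080 zł
  170000 zł × 17% = 28900 zł
  → 29980 zł

35508 zł > 29980 zł, so the minimum tax is the binding amount.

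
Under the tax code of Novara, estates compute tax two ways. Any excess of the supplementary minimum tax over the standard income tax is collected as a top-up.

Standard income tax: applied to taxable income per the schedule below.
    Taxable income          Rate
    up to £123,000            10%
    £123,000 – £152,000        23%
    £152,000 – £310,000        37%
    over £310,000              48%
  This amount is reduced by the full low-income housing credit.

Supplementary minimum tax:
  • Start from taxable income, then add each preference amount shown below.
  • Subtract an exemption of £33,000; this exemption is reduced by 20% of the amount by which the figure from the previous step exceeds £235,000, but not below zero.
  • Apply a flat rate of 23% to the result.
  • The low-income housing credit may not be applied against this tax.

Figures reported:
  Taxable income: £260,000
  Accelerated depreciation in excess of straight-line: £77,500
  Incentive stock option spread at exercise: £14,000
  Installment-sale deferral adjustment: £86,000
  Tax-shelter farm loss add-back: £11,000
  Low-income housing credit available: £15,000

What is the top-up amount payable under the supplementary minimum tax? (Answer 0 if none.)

Standard income tax:
  £123,000 × 10% = £12,300
  £29,000 × 23% = £6,670
  £108,000 × 37% = £39,960
  → £58,930
  Less low-income housing credit £15,000 → £43,930

Supplementary minimum tax:
  Adjusted income: £260,000 + £77,500 + £14,000 + £86,000 + £11,000 = £448,500
  Exemption: 20% × (£448,500 − £235,000) = £42,700 ≥ £33,000, so the exemption is fully phased out
  Base: £448,500 − £0 = £448,500
  £448,500 × 23% = £103,155

Excess of supplementary minimum tax over standard income tax: £103,155 − £43,930 = £59,225.

£59,225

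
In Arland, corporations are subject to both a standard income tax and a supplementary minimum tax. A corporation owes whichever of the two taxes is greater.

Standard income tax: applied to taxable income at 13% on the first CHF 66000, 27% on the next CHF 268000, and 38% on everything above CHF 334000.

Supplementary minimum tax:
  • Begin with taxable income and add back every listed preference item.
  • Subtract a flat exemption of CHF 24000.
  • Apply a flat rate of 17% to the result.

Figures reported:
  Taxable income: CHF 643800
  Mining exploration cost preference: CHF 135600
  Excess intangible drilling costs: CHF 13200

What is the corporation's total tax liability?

CHF 198664

Supplementary minimum tax:
  Adjusted income: CHF 643800 + CHF 135600 + CHF 13200 = CHF 792600
  Less exemption CHF 24000 → base CHF 768600
  CHF 768600 × 17% = CHF 130662

Standard income tax:
  CHF 66000 × 13% = CHF 8580
  CHF 268000 × 27% = CHF 72360
  CHF 309800 × 38% = CHF 117724
  → CHF 198664

CHF 198664 > CHF 130662, so the standard income tax governs.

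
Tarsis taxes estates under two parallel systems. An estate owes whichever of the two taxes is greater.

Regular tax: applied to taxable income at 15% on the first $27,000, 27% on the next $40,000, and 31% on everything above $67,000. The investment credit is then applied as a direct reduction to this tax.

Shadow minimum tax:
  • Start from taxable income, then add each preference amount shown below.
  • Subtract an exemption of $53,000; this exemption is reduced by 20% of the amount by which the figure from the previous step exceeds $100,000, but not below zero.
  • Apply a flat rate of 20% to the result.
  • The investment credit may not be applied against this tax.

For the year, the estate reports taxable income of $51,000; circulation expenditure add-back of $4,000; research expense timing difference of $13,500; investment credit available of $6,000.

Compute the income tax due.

$4,530

Regular tax:
  $27,000 × 15% = $4,050
  $24,000 × 27% = $6,480
  → $10,530
  Less investment credit $6,000 → $4,530

Shadow minimum tax:
  Adjusted income: $51,000 + $4,000 + $13,500 = $68,500
  Exemption: $68,500 ≤ $100,000, so full $53,000 applies
  Base: $68,500 − $53,000 = $15,500
  $15,500 × 20% = $3,100

$4,530 > $3,100, so the regular tax governs.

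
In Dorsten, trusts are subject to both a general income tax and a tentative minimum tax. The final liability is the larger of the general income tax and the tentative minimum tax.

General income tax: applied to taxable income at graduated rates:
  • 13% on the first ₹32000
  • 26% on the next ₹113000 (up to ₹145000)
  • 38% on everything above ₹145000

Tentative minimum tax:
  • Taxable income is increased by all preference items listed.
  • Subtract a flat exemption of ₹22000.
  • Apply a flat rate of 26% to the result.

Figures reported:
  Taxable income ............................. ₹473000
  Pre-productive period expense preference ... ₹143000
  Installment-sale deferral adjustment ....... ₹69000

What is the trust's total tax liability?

₹172380

General income tax:
  ₹32000 × 13% = ₹4160
  ₹113000 × 26% = ₹29380
  ₹328000 × 38% = ₹124640
  → ₹158180

Tentative minimum tax:
  Adjusted income: ₹473000 + ₹143000 + ₹69000 = ₹685000
  Less exemption ₹22000 → base ₹663000
  ₹663000 × 26% = ₹172380

₹172380 > ₹158180, so the tentative minimum tax is the binding amount.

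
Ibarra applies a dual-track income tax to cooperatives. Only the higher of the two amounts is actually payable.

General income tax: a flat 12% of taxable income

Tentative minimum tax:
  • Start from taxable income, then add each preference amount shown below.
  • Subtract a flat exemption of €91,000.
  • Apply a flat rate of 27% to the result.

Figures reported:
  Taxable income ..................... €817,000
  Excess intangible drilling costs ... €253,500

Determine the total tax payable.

General income tax:
  €817,000 × 12% = €98,040

Tentative minimum tax:
  Adjusted income: €817,000 + €253,500 = €1,070,500
  Less exemption €91,000 → base €979,500
  €979,500 × 27% = €264,465

€264,465 > €98,040, so the tentative minimum tax is the binding amount.

€264,465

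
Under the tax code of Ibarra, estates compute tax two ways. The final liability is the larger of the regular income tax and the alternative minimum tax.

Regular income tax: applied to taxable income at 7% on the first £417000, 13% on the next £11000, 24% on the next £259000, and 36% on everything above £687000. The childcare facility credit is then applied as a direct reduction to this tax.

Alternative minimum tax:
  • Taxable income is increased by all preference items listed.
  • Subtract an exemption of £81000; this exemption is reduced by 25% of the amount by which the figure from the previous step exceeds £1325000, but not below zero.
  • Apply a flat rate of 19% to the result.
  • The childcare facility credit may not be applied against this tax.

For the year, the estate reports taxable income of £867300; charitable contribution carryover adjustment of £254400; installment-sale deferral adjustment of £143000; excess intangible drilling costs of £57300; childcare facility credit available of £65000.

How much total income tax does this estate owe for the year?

£235790

Alternative minimum tax:
  Adjusted income: £867300 + £254400 + £143000 + £57300 = £1322000
  Exemption: £1322000 ≤ £1325000, so full £81000 applies
  Base: £1322000 − £81000 = £1241000
  £1241000 × 19% = £235790

Regular income tax:
  £417000 × 7% = £29190
  £11000 × 13% = £1430
  £259000 × 24% = £62160
  £180300 × 36% = £64908
  → £157688
  Less childcare facility credit £65000 → £92688

£235790 > £92688, so the alternative minimum tax is the binding amount.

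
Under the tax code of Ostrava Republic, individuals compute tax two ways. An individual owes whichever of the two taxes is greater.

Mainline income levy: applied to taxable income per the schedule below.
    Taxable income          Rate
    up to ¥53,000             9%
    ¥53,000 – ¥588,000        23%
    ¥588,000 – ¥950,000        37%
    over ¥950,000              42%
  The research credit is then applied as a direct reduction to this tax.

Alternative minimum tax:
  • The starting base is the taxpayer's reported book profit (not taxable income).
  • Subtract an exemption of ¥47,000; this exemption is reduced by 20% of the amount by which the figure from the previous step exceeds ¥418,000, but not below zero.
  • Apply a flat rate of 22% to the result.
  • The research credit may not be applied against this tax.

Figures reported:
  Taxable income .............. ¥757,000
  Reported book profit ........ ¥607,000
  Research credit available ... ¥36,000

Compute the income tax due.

¥154,350

Alternative minimum tax:
  Base (reported book profit): ¥607,000
  Exemption: ¥47,000 − 20% × (¥607,000 − ¥418,000) = ¥47,000 − ¥37,800 = ¥9,200
  Base: ¥607,000 − ¥9,200 = ¥597,800
  ¥597,800 × 22% = ¥131,516

Mainline income levy:
  ¥53,000 × 9% = ¥4,770
  ¥535,000 × 23% = ¥123,050
  ¥169,000 × 37% = ¥62,530
  → ¥190,350
  Less research credit ¥36,000 → ¥154,350

¥154,350 > ¥131,516, so the mainline income levy governs.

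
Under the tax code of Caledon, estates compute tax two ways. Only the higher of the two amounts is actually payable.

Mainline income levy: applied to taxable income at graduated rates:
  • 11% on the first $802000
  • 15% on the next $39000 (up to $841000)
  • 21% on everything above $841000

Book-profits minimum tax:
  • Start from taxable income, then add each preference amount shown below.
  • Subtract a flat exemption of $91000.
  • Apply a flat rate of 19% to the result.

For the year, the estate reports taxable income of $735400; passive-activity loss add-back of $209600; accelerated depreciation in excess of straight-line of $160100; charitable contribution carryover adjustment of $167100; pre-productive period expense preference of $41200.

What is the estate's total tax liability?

Mainline income levy:
  $735400 × 11% = $80894

Book-profits minimum tax:
  Adjusted income: $735400 + $209600 + $160100 + $167100 + $41200 = $1313400
  Less exemption $91000 → base $1222400
  $1222400 × 19% = $232256

$232256 > $80894, so the book-profits minimum tax is the binding amount.

$232256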